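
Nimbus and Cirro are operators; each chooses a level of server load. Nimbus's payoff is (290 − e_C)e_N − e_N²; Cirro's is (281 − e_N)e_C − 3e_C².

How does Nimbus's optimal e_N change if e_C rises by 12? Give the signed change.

Expanding Nimbus's payoff: 290e_N − e_Ce_N − e_N².
∂π/∂e_N = 290 − e_C − 2e_N = 0, so e_N = 145 − 0.5e_C.
The reaction-function slope is −0.5, so a 12-unit rise in e_C moves e_N by −0.5 × 12 = −6. Nimbus's best response falls — the actions are strategic substitutes.

-6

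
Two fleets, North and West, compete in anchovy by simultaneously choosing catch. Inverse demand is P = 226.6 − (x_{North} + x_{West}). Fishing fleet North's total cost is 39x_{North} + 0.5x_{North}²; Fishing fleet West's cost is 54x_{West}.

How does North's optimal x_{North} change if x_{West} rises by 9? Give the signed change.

Fishing fleet North's profit: π = x_{North}(226.6 − (x_{North} + x_{West})) − 39x_{North} − 0.5x_{North}².
∂π/∂x_{North} = 187.6 − 3x_{North} − x_{West} = 0, so x_{North} = 938/15 − (1/3)x_{West}.
The reaction-function slope is −1/3, so a 9-unit rise in x_{West} moves x_{North} by −1/3 × 9 = −3. North's best response falls — the actions are strategic substitutes.

-3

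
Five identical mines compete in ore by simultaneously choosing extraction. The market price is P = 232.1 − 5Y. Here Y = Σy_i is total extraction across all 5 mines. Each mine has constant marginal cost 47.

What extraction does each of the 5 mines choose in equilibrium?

A representative mine's profit is π_i = y_i(232.1 − 5Y) − 47y_i, with Y = y_i + Σ_{j≠i} y_j.
First-order condition: 185.1 − 10y_i − 5Σ_{j≠i} y_j = 0.
In a symmetric equilibrium every mine chooses the same y, so Σ_{j≠i} y_j = 4y. The condition becomes 185.1 − 30y = 0, giving y = 185.1/30 = 6.17.

6.17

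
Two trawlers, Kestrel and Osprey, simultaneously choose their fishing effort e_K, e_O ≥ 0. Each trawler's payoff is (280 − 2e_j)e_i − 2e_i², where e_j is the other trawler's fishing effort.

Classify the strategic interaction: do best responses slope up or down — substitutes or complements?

Kestrel's payoff is (280 − 2e_O)e_K − 2e_K².
∂π/∂e_K = 280 − 2e_O − 4e_K = 0, so e_K = 70 − 0.5e_O.
The best-response slope de_K/de_O = −0.5 < 0: the reaction function is downward-sloping, so the choices are strategic substitutes.

strategic substitutes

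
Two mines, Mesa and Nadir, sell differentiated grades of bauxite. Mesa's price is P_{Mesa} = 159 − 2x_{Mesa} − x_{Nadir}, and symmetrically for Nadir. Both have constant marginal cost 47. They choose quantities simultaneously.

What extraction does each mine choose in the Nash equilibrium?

22.4

Mine Mesa's profit: π = x_{Mesa}(159 − 2x_{Mesa} − x_{Nadir}) − 47x_{Mesa}.
∂π/∂x_{Mesa} = 112 − 4x_{Mesa} − x_{Nadir} = 0 ⇒ x_{Mesa} = 28 − 0.25x_{Nadir}.
Setting x_{Mesa} = x_{Nadir} in the reaction function: x_{Mesa} = 28 − 0.25x_{Mesa}, so x_{Mesa} = 28 / 1.25 = 22.4.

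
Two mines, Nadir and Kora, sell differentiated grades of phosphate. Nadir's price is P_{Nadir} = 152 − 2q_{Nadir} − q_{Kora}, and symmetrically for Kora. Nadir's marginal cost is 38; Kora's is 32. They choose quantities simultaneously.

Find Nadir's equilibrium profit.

1003.52

Mine Nadir's profit: π = q_{Nadir}(152 − 2q_{Nadir} − q_{Kora}) − 38q_{Nadir}.
∂π/∂q_{Nadir} = 114 − 4q_{Nadir} − q_{Kora} = 0 ⇒ q_{Nadir} = 28.5 − 0.25q_{Kora}.
Similarly q_{Kora} = 30 − 0.25q_{Nadir}.
Substituting the second reaction function into the first: q_{Nadir} = 28.5 − 0.25(30 − 0.25q_{Nadir}), which gives 0.9375q_{Nadir} = 21 ⇒ q_{Nadir} = 22.4.
Then q_{Kora} = 30 − 0.25·22.4 = 24.4.
P_{Nadir} = 152 − 2·22.4 − 24.4 = 82.8.
Profit = (82.8 − 38)·22.4 = 1003.52.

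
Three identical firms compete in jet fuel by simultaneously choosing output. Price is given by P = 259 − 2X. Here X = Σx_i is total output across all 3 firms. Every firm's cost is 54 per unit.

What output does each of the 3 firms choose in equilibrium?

A representative firm's profit is π_i = x_i(259 − 2X) − 54x_i, with X = x_i + Σ_{j≠i} x_j.
First-order condition: 205 − 4x_i − 2Σ_{j≠i} x_j = 0.
In a symmetric equilibrium every firm chooses the same x, so Σ_{j≠i} x_j = 2x. The condition becomes 205 − 8x = 0, giving x = 205/8 = 25.625.

25.625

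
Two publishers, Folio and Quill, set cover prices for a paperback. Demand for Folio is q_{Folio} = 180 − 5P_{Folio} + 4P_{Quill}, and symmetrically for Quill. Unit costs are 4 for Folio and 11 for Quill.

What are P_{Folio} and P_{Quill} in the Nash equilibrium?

35, 37.5

Folio's profit: π = (P_{Folio} − 4)(180 − 5P_{Folio} + 4P_{Quill}).
∂π/∂P_{Folio} = 200 − 10P_{Folio} + 4P_{Quill} = 0 ⇒ P_{Folio} = 20 + 0.4P_{Quill}.
Similarly P_{Quill} = 23.5 + 0.4P_{Folio}.
Substituting the second reaction function into the first: P_{Folio} = 20 + 0.4(23.5 + 0.4P_{Folio}), which gives 0.84P_{Folio} = 29.4 ⇒ P_{Folio} = 35.
Then P_{Quill} = 23.5 + 0.4·35 = 37.5.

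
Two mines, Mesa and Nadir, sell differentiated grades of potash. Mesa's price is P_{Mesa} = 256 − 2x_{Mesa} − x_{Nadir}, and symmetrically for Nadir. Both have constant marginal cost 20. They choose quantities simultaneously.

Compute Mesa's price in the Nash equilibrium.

114.4

Mine Mesa's profit: π = x_{Mesa}(256 − 2x_{Mesa} − x_{Nadir}) − 20x_{Mesa}.
∂π/∂x_{Mesa} = 236 − 4x_{Mesa} − x_{Nadir} = 0 ⇒ x_{Mesa} = 59 − 0.25x_{Nadir}.
Setting x_{Mesa} = x_{Nadir} in the reaction function: x_{Mesa} = 59 − 0.25x_{Mesa}, so x_{Mesa} = 59 / 1.25 = 47.2.
P_{Mesa} = 256 − 2·47.2 − 47.2 = 114.4.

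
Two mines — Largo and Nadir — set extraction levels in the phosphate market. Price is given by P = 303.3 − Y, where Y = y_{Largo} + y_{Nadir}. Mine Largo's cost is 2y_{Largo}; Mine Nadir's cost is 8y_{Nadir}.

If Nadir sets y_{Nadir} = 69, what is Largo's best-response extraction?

Mine Largo's profit: π = y_{Largo}(303.3 − (y_{Largo} + y_{Nadir})) − 2y_{Largo}.
∂π/∂y_{Largo} = 301.3 − 2y_{Largo} − y_{Nadir} = 0, so y_{Largo} = 150.65 − 0.5y_{Nadir}.
At y_{Nadir} = 69: y_{Largo} = 150.65 − 0.5·69 = 116.15.

116.15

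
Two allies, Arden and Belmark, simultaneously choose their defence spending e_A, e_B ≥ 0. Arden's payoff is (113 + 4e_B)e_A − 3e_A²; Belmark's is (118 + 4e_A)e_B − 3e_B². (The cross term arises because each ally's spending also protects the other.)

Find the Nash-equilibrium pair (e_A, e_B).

57.5, 58

Expanding Arden's payoff: 113e_A + 4e_Be_A − 3e_A².
∂π/∂e_A = 113 + 4e_B − 6e_A = 0, so e_A = 113/6 + (2/3)e_B.
Likewise for Belmark: e_B = 59/3 + (2/3)e_A.
Substituting the second reaction function into the first: e_A = 113/6 + (2/3)(59/3 + (2/3)e_A), which gives (5/9)e_A = 575/18 ⇒ e_A = 57.5.
Then e_B = 59/3 + (2/3)·57.5 = 58.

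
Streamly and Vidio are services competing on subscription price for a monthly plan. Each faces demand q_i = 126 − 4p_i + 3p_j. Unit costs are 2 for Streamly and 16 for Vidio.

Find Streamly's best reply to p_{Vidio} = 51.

Streamly's profit: π = (p_{Streamly} − 2)(126 − 4p_{Streamly} + 3p_{Vidio}).
∂π/∂p_{Streamly} = 134 − 8p_{Streamly} + 3p_{Vidio} = 0 ⇒ p_{Streamly} = 16.75 + 0.375p_{Vidio}.
At p_{Vidio} = 51: p_{Streamly} = 16.75 + 0.375·51 = 35.875.

35.875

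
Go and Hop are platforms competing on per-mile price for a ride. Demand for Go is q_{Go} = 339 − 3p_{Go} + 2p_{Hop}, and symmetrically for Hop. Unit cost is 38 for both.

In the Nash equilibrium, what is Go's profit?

16987.6875

Go's profit: π = (p_{Go} − 38)(339 − 3p_{Go} + 2p_{Hop}).
∂π/∂p_{Go} = 453 − 6p_{Go} + 2p_{Hop} = 0 ⇒ p_{Go} = 75.5 + (1/3)p_{Hop}.
The game is symmetric, so in equilibrium p_{Hop} = p_{Go}: the reaction function gives (2/3)p_{Go} = 75.5, hence p_{Go} = 113.25.
q_{Go} = 339 − 3·113.25 + 2·113.25 = 225.75.
Profit = (113.25 − 38)·225.75 = 16987.6875.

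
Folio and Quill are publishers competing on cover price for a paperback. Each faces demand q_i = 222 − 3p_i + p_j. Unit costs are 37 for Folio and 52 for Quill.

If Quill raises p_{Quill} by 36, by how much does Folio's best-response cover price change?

6

Folio's profit: π = (p_{Folio} − 37)(222 − 3p_{Folio} + p_{Quill}).
∂π/∂p_{Folio} = 333 − 6p_{Folio} + p_{Quill} = 0 ⇒ p_{Folio} = 55.5 + (1/6)p_{Quill}.
The reaction-function slope is 1/6, so a 36-unit rise in p_{Quill} moves p_{Folio} by 1/6 × 36 = 6. Folio's best response rises — the actions are strategic complements.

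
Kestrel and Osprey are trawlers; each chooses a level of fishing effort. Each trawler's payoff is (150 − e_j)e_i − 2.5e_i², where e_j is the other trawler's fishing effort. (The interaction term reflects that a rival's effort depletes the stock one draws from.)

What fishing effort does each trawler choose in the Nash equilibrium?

Kestrel's payoff is (150 − e_O)e_K − 2.5e_K².
∂π/∂e_K = 150 − e_O − 5e_K = 0, so e_K = 30 − 0.2e_O.
The game is symmetric, so in equilibrium e_O = e_K: the reaction function gives 1.2e_K = 30, hence e_K = 25.

25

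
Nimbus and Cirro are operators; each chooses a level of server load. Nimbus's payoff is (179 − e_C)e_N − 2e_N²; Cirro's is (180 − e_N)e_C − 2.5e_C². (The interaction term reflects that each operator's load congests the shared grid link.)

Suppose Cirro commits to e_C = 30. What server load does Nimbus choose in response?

Expanding Nimbus's payoff: 179e_N − e_Ce_N − 2e_N².
∂π/∂e_N = 179 − e_C − 4e_N = 0, so e_N = 44.75 − 0.25e_C.
At e_C = 30: e_N = 44.75 − 0.25·30 = 37.25.

37.25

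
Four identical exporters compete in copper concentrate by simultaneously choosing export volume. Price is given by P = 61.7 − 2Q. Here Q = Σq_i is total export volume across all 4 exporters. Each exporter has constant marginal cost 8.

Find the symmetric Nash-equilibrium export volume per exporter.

A representative exporter's profit is π_i = q_i(61.7 − 2Q) − 8q_i, with Q = q_i + Σ_{j≠i} q_j.
First-order condition: 53.7 − 4q_i − 2Σ_{j≠i} q_j = 0.
Imposing symmetry (q_j = q for all j) turns Σ_{j≠i} q_j into 3q, so 53.7 = 10q and q = 5.37.

5.37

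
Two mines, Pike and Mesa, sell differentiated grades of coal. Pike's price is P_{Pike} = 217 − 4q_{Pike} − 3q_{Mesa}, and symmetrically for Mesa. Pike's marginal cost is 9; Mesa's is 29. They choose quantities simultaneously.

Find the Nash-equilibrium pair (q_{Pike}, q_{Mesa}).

Mine Pike's profit: π = q_{Pike}(217 − 4q_{Pike} − 3q_{Mesa}) − 9q_{Pike}.
∂π/∂q_{Pike} = 208 − 8q_{Pike} − 3q_{Mesa} = 0 ⇒ q_{Pike} = 26 − 0.375q_{Mesa}.
Similarly q_{Mesa} = 23.5 − 0.375q_{Pike}.
Plugging q_{Mesa} into Pike's best response: q_{Pike} = 26 − 0.375(23.5 − 0.375q_{Pike}) ⇒ (55/64)q_{Pike} = 17.1875, so q_{Pike} = 20.
Then q_{Mesa} = 23.5 − 0.375·20 = 16.

20, 16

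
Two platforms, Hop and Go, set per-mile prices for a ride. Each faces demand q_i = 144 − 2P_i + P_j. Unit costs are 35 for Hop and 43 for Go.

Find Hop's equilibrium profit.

2797.52

Hop's profit: π = (P_{Hop} − 35)(144 − 2P_{Hop} + P_{Go}).
∂π/∂P_{Hop} = 214 − 4P_{Hop} + P_{Go} = 0 ⇒ P_{Hop} = 53.5 + 0.25P_{Go}.
Similarly P_{Go} = 57.5 + 0.25P_{Hop}.
Solving the two reaction functions simultaneously: (1 − (0.25)(0.25))P_{Hop} = 53.5 + 0.25·57.5, so 0.9375P_{Hop} = 67.875 and P_{Hop} = 72.4.
Then P_{Go} = 57.5 + 0.25·72.4 = 75.6.
q_{Hop} = 144 − 2·72.4 + 75.6 = 74.8.
Profit = (72.4 − 35)·74.8 = 2797.52.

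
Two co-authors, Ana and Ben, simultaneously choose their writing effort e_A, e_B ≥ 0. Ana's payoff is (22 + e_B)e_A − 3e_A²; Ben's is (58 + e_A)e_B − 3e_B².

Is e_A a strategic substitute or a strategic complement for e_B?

Expanding Ana's payoff: 22e_A + e_Be_A − 3e_A².
∂π/∂e_A = 22 + e_B − 6e_A = 0, so e_A = 11/3 + (1/6)e_B.
The best-response slope de_A/de_B = 1/6 > 0: the reaction function is upward-sloping, so the choices are strategic complements.

strategic complements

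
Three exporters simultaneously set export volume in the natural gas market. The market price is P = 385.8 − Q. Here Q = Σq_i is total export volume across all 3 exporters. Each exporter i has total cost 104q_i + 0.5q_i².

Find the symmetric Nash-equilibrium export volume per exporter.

A representative exporter's profit is π_i = q_i(385.8 − Q) − 104q_i − 0.5q_i², with Q = q_i + Σ_{j≠i} q_j.
First-order condition: 281.8 − 3q_i − Σ_{j≠i} q_j = 0.
Imposing symmetry (q_j = q for all j) turns Σ_{j≠i} q_j into 2q, so 281.8 = 5q and q = 56.36.

56.36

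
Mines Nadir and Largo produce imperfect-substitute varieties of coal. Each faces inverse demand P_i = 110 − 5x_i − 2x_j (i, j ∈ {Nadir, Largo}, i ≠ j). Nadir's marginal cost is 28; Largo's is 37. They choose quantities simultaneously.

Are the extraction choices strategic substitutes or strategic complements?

Mine Nadir's profit: π = x_{Nadir}(110 − 5x_{Nadir} − 2x_{Largo}) − 28x_{Nadir}.
∂π/∂x_{Nadir} = 82 − 10x_{Nadir} − 2x_{Largo} = 0 ⇒ x_{Nadir} = 8.2 − 0.2x_{Largo}.
The best-response slope dx_{Nadir}/dx_{Largo} = −0.2 < 0: the reaction function is downward-sloping, so the choices are strategic substitutes.

strategic substitutes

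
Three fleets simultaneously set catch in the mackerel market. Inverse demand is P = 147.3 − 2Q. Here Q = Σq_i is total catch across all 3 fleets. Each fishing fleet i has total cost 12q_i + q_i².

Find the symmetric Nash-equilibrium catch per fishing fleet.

A representative fishing fleet's profit is π_i = q_i(147.3 − 2Q) − 12q_i − q_i², with Q = q_i + Σ_{j≠i} q_j.
First-order condition: 135.3 − 6q_i − 2Σ_{j≠i} q_j = 0.
With identical fishing fleets, set every q_j = q: then 135.3 − 6q − 4q = 0, i.e. q = 135.3/10 = 13.53.

13.53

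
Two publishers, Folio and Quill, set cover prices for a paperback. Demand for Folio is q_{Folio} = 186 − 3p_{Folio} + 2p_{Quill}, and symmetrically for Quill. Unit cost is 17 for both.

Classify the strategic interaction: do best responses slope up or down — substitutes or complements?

Folio's profit: π = (p_{Folio} − 17)(186 − 3p_{Folio} + 2p_{Quill}).
∂π/∂p_{Folio} = 237 − 6p_{Folio} + 2p_{Quill} = 0 ⇒ p_{Folio} = 39.5 + (1/3)p_{Quill}.
The best-response slope dp_{Folio}/dp_{Quill} = 1/3 > 0: the reaction function is upward-sloping, so the choices are strategic complements.

strategic complements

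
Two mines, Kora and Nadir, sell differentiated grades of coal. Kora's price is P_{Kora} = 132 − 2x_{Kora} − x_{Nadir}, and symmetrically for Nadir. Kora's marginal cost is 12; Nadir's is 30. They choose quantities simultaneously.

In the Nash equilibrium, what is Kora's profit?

Mine Kora's profit: π = x_{Kora}(132 − 2x_{Kora} − x_{Nadir}) − 12x_{Kora}.
∂π/∂x_{Kora} = 120 − 4x_{Kora} − x_{Nadir} = 0 ⇒ x_{Kora} = 30 − 0.25x_{Nadir}.
Similarly x_{Nadir} = 25.5 − 0.25x_{Kora}.
Plugging x_{Nadir} into Kora's best response: x_{Kora} = 30 − 0.25(25.5 − 0.25x_{Kora}) ⇒ 0.9375x_{Kora} = 23.625, so x_{Kora} = 25.2.
Then x_{Nadir} = 25.5 − 0.25·25.2 = 19.2.
P_{Kora} = 132 − 2·25.2 − 19.2 = 62.4.
Profit = (62.4 − 12)·25.2 = 1270.08.

1270.08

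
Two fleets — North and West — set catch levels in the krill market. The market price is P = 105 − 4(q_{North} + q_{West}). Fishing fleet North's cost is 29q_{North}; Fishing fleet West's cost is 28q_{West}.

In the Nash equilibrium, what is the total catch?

12.75

Fishing fleet North's profit: π = q_{North}(105 − 4(q_{North} + q_{West})) − 29q_{North}.
∂π/∂q_{North} = 76 − 8q_{North} − 4q_{West} = 0, so q_{North} = 9.5 − 0.5q_{West}.
By the same steps for West: q_{West} = 9.625 − 0.5q_{North}.
Solving the two reaction functions simultaneously: (1 − (−0.5)(−0.5))q_{North} = 9.5 − 0.5·9.625, so 0.75q_{North} = 4.6875 and q_{North} = 6.25.
Then q_{West} = 9.625 − 0.5·6.25 = 6.5.
Total catch: 6.25 + 6.5 = 12.75.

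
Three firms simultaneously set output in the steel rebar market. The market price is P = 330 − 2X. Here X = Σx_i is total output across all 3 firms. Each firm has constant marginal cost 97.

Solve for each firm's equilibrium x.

29.125

A representative firm's profit is π_i = x_i(330 − 2X) − 97x_i, with X = x_i + Σ_{j≠i} x_j.
First-order condition: 233 − 4x_i − 2Σ_{j≠i} x_j = 0.
In a symmetric equilibrium every firm chooses the same x, so Σ_{j≠i} x_j = 2x. The condition becomes 233 − 8x = 0, giving x = 233/8 = 29.125.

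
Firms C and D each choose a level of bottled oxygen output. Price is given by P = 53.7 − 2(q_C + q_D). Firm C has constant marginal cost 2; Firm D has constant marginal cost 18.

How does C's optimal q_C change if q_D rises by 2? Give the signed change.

Firm C's profit: π = q_C(53.7 − 2(q_C + q_D)) − 2q_C.
∂π/∂q_C = 51.7 − 4q_C − 2q_D = 0, so q_C = 12.925 − 0.5q_D.
The reaction-function slope is −0.5, so a 2-unit rise in q_D moves q_C by −0.5 × 2 = −1. C's best response falls — the actions are strategic substitutes.

-1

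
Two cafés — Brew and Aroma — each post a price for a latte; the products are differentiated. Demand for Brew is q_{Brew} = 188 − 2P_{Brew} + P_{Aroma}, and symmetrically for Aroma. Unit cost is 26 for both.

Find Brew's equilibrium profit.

Brew's profit: π = (P_{Brew} − 26)(188 − 2P_{Brew} + P_{Aroma}).
∂π/∂P_{Brew} = 240 − 4P_{Brew} + P_{Aroma} = 0 ⇒ P_{Brew} = 60 + 0.25P_{Aroma}.
Setting P_{Brew} = P_{Aroma} in the reaction function: P_{Brew} = 60 + 0.25P_{Brew}, so P_{Brew} = 60 / 0.75 = 80.
q_{Brew} = 188 − 2·80 + 80 = 108.
Profit = (80 − 26)·108 = 5832.

5832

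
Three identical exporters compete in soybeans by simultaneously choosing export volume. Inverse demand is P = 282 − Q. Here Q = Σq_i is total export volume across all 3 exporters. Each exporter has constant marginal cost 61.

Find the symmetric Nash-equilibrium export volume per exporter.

55.25

A representative exporter's profit is π_i = q_i(282 − Q) − 61q_i, with Q = q_i + Σ_{j≠i} q_j.
First-order condition: 221 − 2q_i − Σ_{j≠i} q_j = 0.
With identical exporters, set every q_j = q: then 221 − 2q − 2q = 0, i.e. q = 221/4 = 55.25.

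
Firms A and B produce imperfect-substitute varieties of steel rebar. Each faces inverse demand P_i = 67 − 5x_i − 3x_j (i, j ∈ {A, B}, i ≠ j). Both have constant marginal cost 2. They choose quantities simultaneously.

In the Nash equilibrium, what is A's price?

Firm A's profit: π = x_A(67 − 5x_A − 3x_B) − 2x_A.
∂π/∂x_A = 65 − 10x_A − 3x_B = 0 ⇒ x_A = 6.5 − 0.3x_B.
By symmetry x_B = x_A; substituting into the reaction function, 1.3x_A = 6.5 and x_A = 5.
P_A = 67 − 5·5 − 3·5 = 27.

27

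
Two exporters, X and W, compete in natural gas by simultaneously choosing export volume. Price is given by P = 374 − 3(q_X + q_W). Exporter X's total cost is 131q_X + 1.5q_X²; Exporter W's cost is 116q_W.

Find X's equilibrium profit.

1039.68

Exporter X's profit: π = q_X(374 − 3(q_X + q_W)) − 131q_X − 1.5q_X².
∂π/∂q_X = 243 − 9q_X − 3q_W = 0, so q_X = 27 − (1/3)q_W.
For W: ∂π/∂q_W = 258 − 6q_W − 3q_X = 0 ⇒ q_W = 43 − 0.5q_X.
Substituting the second reaction function into the first: q_X = 27 − (1/3)(43 − 0.5q_X), which gives (5/6)q_X = 38/3 ⇒ q_X = 15.2.
Then q_W = 43 − 0.5·15.2 = 35.4.
Price P = 374 − 3·50.6 = 222.2.
X's profit: (222.2 − 131)·15.2 − 1.5(15.2)² = 1039.68.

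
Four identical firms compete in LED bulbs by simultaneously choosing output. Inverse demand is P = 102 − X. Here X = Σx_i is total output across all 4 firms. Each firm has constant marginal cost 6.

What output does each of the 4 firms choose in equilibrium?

19.2

A representative firm's profit is π_i = x_i(102 − X) − 6x_i, with X = x_i + Σ_{j≠i} x_j.
First-order condition: 96 − 2x_i − Σ_{j≠i} x_j = 0.
Imposing symmetry (x_j = x for all j) turns Σ_{j≠i} x_j into 3x, so 96 = 5x and x = 19.2.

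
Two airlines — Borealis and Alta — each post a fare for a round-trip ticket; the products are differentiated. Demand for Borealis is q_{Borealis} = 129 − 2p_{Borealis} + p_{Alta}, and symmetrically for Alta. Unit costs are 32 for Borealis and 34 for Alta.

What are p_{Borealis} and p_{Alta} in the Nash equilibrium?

Borealis's profit: π = (p_{Borealis} − 32)(129 − 2p_{Borealis} + p_{Alta}).
∂π/∂p_{Borealis} = 193 − 4p_{Borealis} + p_{Alta} = 0 ⇒ p_{Borealis} = 48.25 + 0.25p_{Alta}.
Similarly p_{Alta} = 49.25 + 0.25p_{Borealis}.
Solving the two reaction functions simultaneously: (1 − (0.25)(0.25))p_{Borealis} = 48.25 + 0.25·49.25, so 0.9375p_{Borealis} = 60.5625 and p_{Borealis} = 64.6.
Then p_{Alta} = 49.25 + 0.25·64.6 = 65.4.

64.6, 65.4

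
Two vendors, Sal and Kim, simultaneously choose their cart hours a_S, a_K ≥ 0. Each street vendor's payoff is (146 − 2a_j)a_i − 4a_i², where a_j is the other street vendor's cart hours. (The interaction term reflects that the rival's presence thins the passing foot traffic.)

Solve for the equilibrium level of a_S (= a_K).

14.6

Sal's payoff is (146 − 2a_K)a_S − 4a_S².
∂π/∂a_S = 146 − 2a_K − 8a_S = 0, so a_S = 18.25 − 0.25a_K.
The game is symmetric, so in equilibrium a_K = a_S: the reaction function gives 1.25a_S = 18.25, hence a_S = 14.6.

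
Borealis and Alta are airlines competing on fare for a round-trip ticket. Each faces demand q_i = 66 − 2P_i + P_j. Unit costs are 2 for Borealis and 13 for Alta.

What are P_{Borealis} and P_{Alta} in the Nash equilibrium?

Borealis's profit: π = (P_{Borealis} − 2)(66 − 2P_{Borealis} + P_{Alta}).
∂π/∂P_{Borealis} = 70 − 4P_{Borealis} + P_{Alta} = 0 ⇒ P_{Borealis} = 17.5 + 0.25P_{Alta}.
Similarly P_{Alta} = 23 + 0.25P_{Borealis}.
Substituting the second reaction function into the first: P_{Borealis} = 17.5 + 0.25(23 + 0.25P_{Borealis}), which gives 0.9375P_{Borealis} = 23.25 ⇒ P_{Borealis} = 24.8.
Then P_{Alta} = 23 + 0.25·24.8 = 29.2.

24.8, 29.2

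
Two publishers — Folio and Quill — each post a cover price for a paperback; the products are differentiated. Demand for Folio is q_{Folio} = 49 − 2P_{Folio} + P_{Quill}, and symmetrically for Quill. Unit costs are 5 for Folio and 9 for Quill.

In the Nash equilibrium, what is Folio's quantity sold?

30.4

Folio's profit: π = (P_{Folio} − 5)(49 − 2P_{Folio} + P_{Quill}).
∂π/∂P_{Folio} = 59 − 4P_{Folio} + P_{Quill} = 0 ⇒ P_{Folio} = 14.75 + 0.25P_{Quill}.
Similarly P_{Quill} = 16.75 + 0.25P_{Folio}.
Solving the two reaction functions simultaneously: (1 − (0.25)(0.25))P_{Folio} = 14.75 + 0.25·16.75, so 0.9375P_{Folio} = 18.9375 and P_{Folio} = 20.2.
Then P_{Quill} = 16.75 + 0.25·20.2 = 21.8.
q_{Folio} = 49 − 2·20.2 + 21.8 = 30.4.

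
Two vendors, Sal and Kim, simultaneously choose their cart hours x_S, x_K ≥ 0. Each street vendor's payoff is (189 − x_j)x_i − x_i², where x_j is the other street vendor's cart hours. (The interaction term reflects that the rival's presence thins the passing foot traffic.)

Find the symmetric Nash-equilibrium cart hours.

63

Sal's payoff is (189 − x_K)x_S − x_S².
∂π/∂x_S = 189 − x_K − 2x_S = 0, so x_S = 94.5 − 0.5x_K.
By symmetry x_K = x_S; substituting into the reaction function, 1.5x_S = 94.5 and x_S = 63.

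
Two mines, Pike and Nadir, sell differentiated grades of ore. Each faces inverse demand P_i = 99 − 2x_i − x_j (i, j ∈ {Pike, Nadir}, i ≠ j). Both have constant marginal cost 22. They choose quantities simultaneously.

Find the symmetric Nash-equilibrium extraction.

15.4

Mine Pike's profit: π = x_{Pike}(99 − 2x_{Pike} − x_{Nadir}) − 22x_{Pike}.
∂π/∂x_{Pike} = 77 − 4x_{Pike} − x_{Nadir} = 0 ⇒ x_{Pike} = 19.25 − 0.25x_{Nadir}.
Setting x_{Pike} = x_{Nadir} in the reaction function: x_{Pike} = 19.25 − 0.25x_{Pike}, so x_{Pike} = 19.25 / 1.25 = 15.4.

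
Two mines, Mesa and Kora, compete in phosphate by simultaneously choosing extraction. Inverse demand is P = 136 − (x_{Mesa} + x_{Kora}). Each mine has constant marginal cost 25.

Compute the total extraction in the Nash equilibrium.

Mine Mesa's profit: π = x_{Mesa}(136 − (x_{Mesa} + x_{Kora})) − 25x_{Mesa}.
∂π/∂x_{Mesa} = 111 − 2x_{Mesa} − x_{Kora} = 0, so x_{Mesa} = 55.5 − 0.5x_{Kora}.
The game is symmetric, so in equilibrium x_{Kora} = x_{Mesa}: the reaction function gives 1.5x_{Mesa} = 55.5, hence x_{Mesa} = 37.
Total extraction: 37 + 37 = 74.

74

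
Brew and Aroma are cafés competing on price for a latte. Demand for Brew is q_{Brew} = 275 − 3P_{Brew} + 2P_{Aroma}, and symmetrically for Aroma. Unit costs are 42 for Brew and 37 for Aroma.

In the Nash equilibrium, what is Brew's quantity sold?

171.9375

Brew's profit: π = (P_{Brew} − 42)(275 − 3P_{Brew} + 2P_{Aroma}).
∂π/∂P_{Brew} = 401 − 6P_{Brew} + 2P_{Aroma} = 0 ⇒ P_{Brew} = 401/6 + (1/3)P_{Aroma}.
Similarly P_{Aroma} = 193/3 + (1/3)P_{Brew}.
Plugging P_{Aroma} into Brew's best response: P_{Brew} = 401/6 + (1/3)(193/3 + (1/3)P_{Brew}) ⇒ (8/9)P_{Brew} = 1589/18, so P_{Brew} = 99.3125.
Then P_{Aroma} = 193/3 + (1/3)·99.3125 = 97.4375.
q_{Brew} = 275 − 3·99.3125 + 2·97.4375 = 171.9375.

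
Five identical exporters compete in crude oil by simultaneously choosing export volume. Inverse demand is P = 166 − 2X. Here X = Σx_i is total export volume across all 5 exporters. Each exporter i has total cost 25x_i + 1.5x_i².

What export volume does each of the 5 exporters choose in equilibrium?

A representative exporter's profit is π_i = x_i(166 − 2X) − 25x_i − 1.5x_i², with X = x_i + Σ_{j≠i} x_j.
First-order condition: 141 − 7x_i − 2Σ_{j≠i} x_j = 0.
With identical exporters, set every x_j = x: then 141 − 7x − 8x = 0, i.e. x = 141/15 = 9.4.

9.4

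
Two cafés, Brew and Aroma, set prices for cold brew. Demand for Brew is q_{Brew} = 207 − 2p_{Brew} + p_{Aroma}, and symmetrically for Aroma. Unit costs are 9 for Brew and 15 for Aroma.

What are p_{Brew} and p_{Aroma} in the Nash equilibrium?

75.8, 78.2

Brew's profit: π = (p_{Brew} − 9)(207 − 2p_{Brew} + p_{Aroma}).
∂π/∂p_{Brew} = 225 − 4p_{Brew} + p_{Aroma} = 0 ⇒ p_{Brew} = 56.25 + 0.25p_{Aroma}.
Similarly p_{Aroma} = 59.25 + 0.25p_{Brew}.
Plugging p_{Aroma} into Brew's best response: p_{Brew} = 56.25 + 0.25(59.25 + 0.25p_{Brew}) ⇒ 0.9375p_{Brew} = 71.0625, so p_{Brew} = 75.8.
Then p_{Aroma} = 59.25 + 0.25·75.8 = 78.2.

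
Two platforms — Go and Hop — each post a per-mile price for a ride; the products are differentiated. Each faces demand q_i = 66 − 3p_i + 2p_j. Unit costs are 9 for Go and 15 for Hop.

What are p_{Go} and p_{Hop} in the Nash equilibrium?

Go's profit: π = (p_{Go} − 9)(66 − 3p_{Go} + 2p_{Hop}).
∂π/∂p_{Go} = 93 − 6p_{Go} + 2p_{Hop} = 0 ⇒ p_{Go} = 15.5 + (1/3)p_{Hop}.
Similarly p_{Hop} = 18.5 + (1/3)p_{Go}.
Solving the two reaction functions simultaneously: (1 − (1/3)(1/3))p_{Go} = 15.5 + (1/3)·18.5, so (8/9)p_{Go} = 65/3 and p_{Go} = 24.375.
Then p_{Hop} = 18.5 + (1/3)·24.375 = 26.625.

24.375, 26.625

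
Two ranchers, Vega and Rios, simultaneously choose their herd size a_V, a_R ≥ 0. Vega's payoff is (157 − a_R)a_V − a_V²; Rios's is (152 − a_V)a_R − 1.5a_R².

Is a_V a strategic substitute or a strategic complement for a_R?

strategic substitutes

Expanding Vega's payoff: 157a_V − a_Ra_V − a_V².
∂π/∂a_V = 157 − a_R − 2a_V = 0, so a_V = 78.5 − 0.5a_R.
The best-response slope da_V/da_R = −0.5 < 0: the reaction function is downward-sloping, so the choices are strategic substitutes.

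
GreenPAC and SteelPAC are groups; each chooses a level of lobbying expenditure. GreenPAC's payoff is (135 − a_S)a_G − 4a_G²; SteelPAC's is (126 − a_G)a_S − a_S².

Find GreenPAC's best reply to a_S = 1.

Expanding GreenPAC's payoff: 135a_G − a_Sa_G − 4a_G².
∂π/∂a_G = 135 − a_S − 8a_G = 0, so a_G = 16.875 − 0.125a_S.
At a_S = 1: a_G = 16.875 − 0.125·1 = 16.75.

16.75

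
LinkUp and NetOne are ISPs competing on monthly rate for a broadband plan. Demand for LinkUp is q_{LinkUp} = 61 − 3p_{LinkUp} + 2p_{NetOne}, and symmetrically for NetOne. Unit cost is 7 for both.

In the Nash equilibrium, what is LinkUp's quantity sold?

LinkUp's profit: π = (p_{LinkUp} − 7)(61 − 3p_{LinkUp} + 2p_{NetOne}).
∂π/∂p_{LinkUp} = 82 − 6p_{LinkUp} + 2p_{NetOne} = 0 ⇒ p_{LinkUp} = 41/3 + (1/3)p_{NetOne}.
The game is symmetric, so in equilibrium p_{NetOne} = p_{LinkUp}: the reaction function gives (2/3)p_{LinkUp} = 41/3, hence p_{LinkUp} = 20.5.
q_{LinkUp} = 61 − 3·20.5 + 2·20.5 = 40.5.

40.5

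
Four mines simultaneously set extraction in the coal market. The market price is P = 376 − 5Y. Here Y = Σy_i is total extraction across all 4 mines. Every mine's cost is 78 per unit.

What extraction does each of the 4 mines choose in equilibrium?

11.92

A representative mine's profit is π_i = y_i(376 − 5Y) − 78y_i, with Y = y_i + Σ_{j≠i} y_j.
First-order condition: 298 − 10y_i − 5Σ_{j≠i} y_j = 0.
Imposing symmetry (y_j = y for all j) turns Σ_{j≠i} y_j into 3y, so 298 = 25y and y = 11.92.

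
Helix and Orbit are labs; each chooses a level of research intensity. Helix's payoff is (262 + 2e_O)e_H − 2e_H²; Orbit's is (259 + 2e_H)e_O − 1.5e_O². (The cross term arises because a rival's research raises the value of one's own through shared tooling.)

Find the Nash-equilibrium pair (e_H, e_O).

163, 195

Expanding Helix's payoff: 262e_H + 2e_Oe_H − 2e_H².
∂π/∂e_H = 262 + 2e_O − 4e_H = 0, so e_H = 65.5 + 0.5e_O.
Likewise for Orbit: e_O = 259/3 + (2/3)e_H.
Solving the two reaction functions simultaneously: (1 − (0.5)(2/3))e_H = 65.5 + 0.5·(259/3), so (2/3)e_H = 326/3 and e_H = 163.
Then e_O = 259/3 + (2/3)·163 = 195.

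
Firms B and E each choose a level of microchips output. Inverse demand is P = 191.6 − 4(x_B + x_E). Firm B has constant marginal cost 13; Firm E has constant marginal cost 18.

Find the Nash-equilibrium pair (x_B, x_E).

15.3, 14.05

Firm B's profit: π = x_B(191.6 − 4(x_B + x_E)) − 13x_B.
∂π/∂x_B = 178.6 − 8x_B − 4x_E = 0, so x_B = 22.325 − 0.5x_E.
By the same steps for E: x_E = 21.7 − 0.5x_B.
Substituting the second reaction function into the first: x_B = 22.325 − 0.5(21.7 − 0.5x_B), which gives 0.75x_B = 11.475 ⇒ x_B = 15.3.
Then x_E = 21.7 − 0.5·15.3 = 14.05.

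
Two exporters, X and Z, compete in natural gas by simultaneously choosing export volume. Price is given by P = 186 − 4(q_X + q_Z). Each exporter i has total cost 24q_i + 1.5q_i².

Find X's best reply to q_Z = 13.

10

Exporter X's profit: π = q_X(186 − 4(q_X + q_Z)) − 24q_X − 1.5q_X².
∂π/∂q_X = 162 − 11q_X − 4q_Z = 0, so q_X = 162/11 − (4/11)q_Z.
At q_Z = 13: q_X = 162/11 − (4/11)·13 = 10.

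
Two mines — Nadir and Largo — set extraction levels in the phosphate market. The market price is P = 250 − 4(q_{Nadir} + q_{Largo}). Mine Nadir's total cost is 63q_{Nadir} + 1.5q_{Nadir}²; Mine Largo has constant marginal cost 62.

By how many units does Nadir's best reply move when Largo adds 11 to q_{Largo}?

-4

Mine Nadir's profit: π = q_{Nadir}(250 − 4(q_{Nadir} + q_{Largo})) − 63q_{Nadir} − 1.5q_{Nadir}².
∂π/∂q_{Nadir} = 187 − 11q_{Nadir} − 4q_{Largo} = 0, so q_{Nadir} = 17 − (4/11)q_{Largo}.
The reaction-function slope is −4/11, so an 11-unit rise in q_{Largo} moves q_{Nadir} by −4/11 × 11 = −4. Nadir's best response falls — the actions are strategic substitutes.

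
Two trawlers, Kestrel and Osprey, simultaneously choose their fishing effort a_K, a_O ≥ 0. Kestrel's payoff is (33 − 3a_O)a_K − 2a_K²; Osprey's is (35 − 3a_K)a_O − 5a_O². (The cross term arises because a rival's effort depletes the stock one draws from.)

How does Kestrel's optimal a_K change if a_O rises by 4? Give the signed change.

Expanding Kestrel's payoff: 33a_K − 3a_Oa_K − 2a_K².
∂π/∂a_K = 33 − 3a_O − 4a_K = 0, so a_K = 8.25 − 0.75a_O.
The reaction-function slope is −0.75, so a 4-unit rise in a_O moves a_K by −0.75 × 4 = −3. Kestrel's best response falls — the actions are strategic substitutes.

-3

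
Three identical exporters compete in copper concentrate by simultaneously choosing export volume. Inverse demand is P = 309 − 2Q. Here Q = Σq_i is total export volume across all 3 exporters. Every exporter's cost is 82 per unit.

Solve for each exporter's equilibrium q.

A representative exporter's profit is π_i = q_i(309 − 2Q) − 82q_i, with Q = q_i + Σ_{j≠i} q_j.
First-order condition: 227 − 4q_i − 2Σ_{j≠i} q_j = 0.
Imposing symmetry (q_j = q for all j) turns Σ_{j≠i} q_j into 2q, so 227 = 8q and q = 28.375.

28.375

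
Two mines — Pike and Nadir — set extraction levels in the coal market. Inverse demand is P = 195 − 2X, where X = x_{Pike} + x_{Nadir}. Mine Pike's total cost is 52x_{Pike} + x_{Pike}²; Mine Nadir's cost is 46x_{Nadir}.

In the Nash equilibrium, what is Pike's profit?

Mine Pike's profit: π = x_{Pike}(195 − 2(x_{Pike} + x_{Nadir})) − 52x_{Pike} − x_{Pike}².
∂π/∂x_{Pike} = 143 − 6x_{Pike} − 2x_{Nadir} = 0, so x_{Pike} = 143/6 − (1/3)x_{Nadir}.
For Nadir: ∂π/∂x_{Nadir} = 149 − 4x_{Nadir} − 2x_{Pike} = 0 ⇒ x_{Nadir} = 37.25 − 0.5x_{Pike}.
Plugging x_{Nadir} into Pike's best response: x_{Pike} = 143/6 − (1/3)(37.25 − 0.5x_{Pike}) ⇒ (5/6)x_{Pike} = 137/12, so x_{Pike} = 13.7.
Then x_{Nadir} = 37.25 − 0.5·13.7 = 30.4.
Price P = 195 − 2·44.1 = 106.8.
Pike's profit: (106.8 − 52)·13.7 − (13.7)² = 563.07.

563.07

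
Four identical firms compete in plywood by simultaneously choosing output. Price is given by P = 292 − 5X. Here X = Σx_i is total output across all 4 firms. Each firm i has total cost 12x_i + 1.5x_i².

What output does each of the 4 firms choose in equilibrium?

10

A representative firm's profit is π_i = x_i(292 − 5X) − 12x_i − 1.5x_i², with X = x_i + Σ_{j≠i} x_j.
First-order condition: 280 − 13x_i − 5Σ_{j≠i} x_j = 0.
Imposing symmetry (x_j = x for all j) turns Σ_{j≠i} x_j into 3x, so 280 = 28x and x = 10.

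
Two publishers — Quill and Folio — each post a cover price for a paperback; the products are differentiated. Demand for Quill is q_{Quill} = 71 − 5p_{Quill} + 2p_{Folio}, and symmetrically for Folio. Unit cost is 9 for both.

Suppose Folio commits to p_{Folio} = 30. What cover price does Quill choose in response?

Quill's profit: π = (p_{Quill} − 9)(71 − 5p_{Quill} + 2p_{Folio}).
∂π/∂p_{Quill} = 116 − 10p_{Quill} + 2p_{Folio} = 0 ⇒ p_{Quill} = 11.6 + 0.2p_{Folio}.
At p_{Folio} = 30: p_{Quill} = 11.6 + 0.2·30 = 17.6.

17.6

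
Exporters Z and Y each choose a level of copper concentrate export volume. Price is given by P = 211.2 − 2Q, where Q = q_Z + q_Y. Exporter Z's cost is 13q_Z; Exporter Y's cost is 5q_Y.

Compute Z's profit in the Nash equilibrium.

2009.78

Exporter Z's profit: π = q_Z(211.2 − 2(q_Z + q_Y)) − 13q_Z.
∂π/∂q_Z = 198.2 − 4q_Z − 2q_Y = 0, so q_Z = 49.55 − 0.5q_Y.
By the same steps for Y: q_Y = 51.55 − 0.5q_Z.
Solving the two reaction functions simultaneously: (1 − (−0.5)(−0.5))q_Z = 49.55 − 0.5·51.55, so 0.75q_Z = 23.775 and q_Z = 31.7.
Then q_Y = 51.55 − 0.5·31.7 = 35.7.
Price P = 211.2 − 2·67.4 = 76.4.
Z's profit: (76.4 − 13)·31.7 = 2009.78.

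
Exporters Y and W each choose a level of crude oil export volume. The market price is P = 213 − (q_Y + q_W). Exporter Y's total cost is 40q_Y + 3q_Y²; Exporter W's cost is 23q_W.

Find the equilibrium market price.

Exporter Y's profit: π = q_Y(213 − (q_Y + q_W)) − 40q_Y − 3q_Y².
∂π/∂q_Y = 173 − 8q_Y − q_W = 0, so q_Y = 21.625 − 0.125q_W.
For W: ∂π/∂q_W = 190 − 2q_W − q_Y = 0 ⇒ q_W = 95 − 0.5q_Y.
Solving the two reaction functions simultaneously: (1 − (−0.125)(−0.5))q_Y = 21.625 − 0.125·95, so 0.9375q_Y = 9.75 and q_Y = 10.4.
Then q_W = 95 − 0.5·10.4 = 89.8.
Equilibrium price: P = 213 − 100.2 = 112.8.

112.8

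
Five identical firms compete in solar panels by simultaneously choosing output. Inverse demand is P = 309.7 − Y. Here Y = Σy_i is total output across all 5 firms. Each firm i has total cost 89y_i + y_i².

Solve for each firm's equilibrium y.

A representative firm's profit is π_i = y_i(309.7 − Y) − 89y_i − y_i², with Y = y_i + Σ_{j≠i} y_j.
First-order condition: 220.7 − 4y_i − Σ_{j≠i} y_j = 0.
With identical firms, set every y_j = y: then 220.7 − 4y − 4y = 0, i.e. y = 220.7/8 = 27.5875.

27.5875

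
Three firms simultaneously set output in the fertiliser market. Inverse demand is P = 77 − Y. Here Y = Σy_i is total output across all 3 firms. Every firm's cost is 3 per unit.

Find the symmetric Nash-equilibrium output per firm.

18.5

A representative firm's profit is π_i = y_i(77 − Y) − 3y_i, with Y = y_i + Σ_{j≠i} y_j.
First-order condition: 74 − 2y_i − Σ_{j≠i} y_j = 0.
Imposing symmetry (y_j = y for all j) turns Σ_{j≠i} y_j into 2y, so 74 = 4y and y = 18.5.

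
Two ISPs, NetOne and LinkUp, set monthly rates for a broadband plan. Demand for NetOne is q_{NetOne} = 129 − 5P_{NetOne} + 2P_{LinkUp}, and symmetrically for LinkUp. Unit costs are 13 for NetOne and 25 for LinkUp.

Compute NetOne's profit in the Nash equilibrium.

NetOne's profit: π = (P_{NetOne} − 13)(129 − 5P_{NetOne} + 2P_{LinkUp}).
∂π/∂P_{NetOne} = 194 − 10P_{NetOne} + 2P_{LinkUp} = 0 ⇒ P_{NetOne} = 19.4 + 0.2P_{LinkUp}.
Similarly P_{LinkUp} = 25.4 + 0.2P_{NetOne}.
Solving the two reaction functions simultaneously: (1 − (0.2)(0.2))P_{NetOne} = 19.4 + 0.2·25.4, so 0.96P_{NetOne} = 24.48 and P_{NetOne} = 25.5.
Then P_{LinkUp} = 25.4 + 0.2·25.5 = 30.5.
q_{NetOne} = 129 − 5·25.5 + 2·30.5 = 62.5.
Profit = (25.5 − 13)·62.5 = 781.25.

781.25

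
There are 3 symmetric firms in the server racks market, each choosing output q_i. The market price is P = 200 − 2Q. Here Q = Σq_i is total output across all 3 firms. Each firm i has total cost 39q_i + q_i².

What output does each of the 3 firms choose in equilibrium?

16.1

A representative firm's profit is π_i = q_i(200 − 2Q) − 39q_i − q_i², with Q = q_i + Σ_{j≠i} q_j.
First-order condition: 161 − 6q_i − 2Σ_{j≠i} q_j = 0.
In a symmetric equilibrium every firm chooses the same q, so Σ_{j≠i} q_j = 2q. The condition becomes 161 − 10q = 0, giving q = 161/10 = 16.1.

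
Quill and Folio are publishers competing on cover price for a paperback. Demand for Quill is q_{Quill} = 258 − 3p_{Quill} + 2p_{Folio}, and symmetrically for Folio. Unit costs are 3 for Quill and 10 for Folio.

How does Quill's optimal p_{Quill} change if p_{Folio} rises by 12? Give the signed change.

Quill's profit: π = (p_{Quill} − 3)(258 − 3p_{Quill} + 2p_{Folio}).
∂π/∂p_{Quill} = 267 − 6p_{Quill} + 2p_{Folio} = 0 ⇒ p_{Quill} = 44.5 + (1/3)p_{Folio}.
The reaction-function slope is 1/3, so a 12-unit rise in p_{Folio} moves p_{Quill} by 1/3 × 12 = 4. Quill's best response rises — the actions are strategic complements.

4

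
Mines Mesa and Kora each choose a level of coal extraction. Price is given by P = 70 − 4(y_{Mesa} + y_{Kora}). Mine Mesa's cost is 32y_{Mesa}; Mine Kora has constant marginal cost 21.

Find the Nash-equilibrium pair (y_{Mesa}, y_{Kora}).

Mine Mesa's profit: π = y_{Mesa}(70 − 4(y_{Mesa} + y_{Kora})) − 32y_{Mesa}.
∂π/∂y_{Mesa} = 38 − 8y_{Mesa} − 4y_{Kora} = 0, so y_{Mesa} = 4.75 − 0.5y_{Kora}.
By the same steps for Kora: y_{Kora} = 6.125 − 0.5y_{Mesa}.
Plugging y_{Kora} into Mesa's best response: y_{Mesa} = 4.75 − 0.5(6.125 − 0.5y_{Mesa}) ⇒ 0.75y_{Mesa} = 1.6875, so y_{Mesa} = 2.25.
Then y_{Kora} = 6.125 − 0.5·2.25 = 5.

2.25, 5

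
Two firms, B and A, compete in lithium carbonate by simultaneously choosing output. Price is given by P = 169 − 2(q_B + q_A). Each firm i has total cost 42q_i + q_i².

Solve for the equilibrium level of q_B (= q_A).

Firm B's profit: π = q_B(169 − 2(q_B + q_A)) − 42q_B − q_B².
∂π/∂q_B = 127 − 6q_B − 2q_A = 0, so q_B = 127/6 − (1/3)q_A.
Setting q_B = q_A in the reaction function: q_B = 127/6 − (1/3)q_B, so q_B = (127/6) / (4/3) = 15.875.

15.875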